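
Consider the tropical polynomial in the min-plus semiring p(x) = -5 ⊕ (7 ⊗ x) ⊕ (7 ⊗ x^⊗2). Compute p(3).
p(3) = -5

A tropical monomial a ⊗ x^⊗i evaluates to a + i · x. Evaluating each term at x = 3:
  Term 0 contributes -5 + 0 · 3 = -5
  Term 1 contributes 7 + 1 · 3 = 10
  Term 2 contributes 7 + 2 · 3 = 13
p(3) = ⊕ of these = min[-5, 10, 13] = -5.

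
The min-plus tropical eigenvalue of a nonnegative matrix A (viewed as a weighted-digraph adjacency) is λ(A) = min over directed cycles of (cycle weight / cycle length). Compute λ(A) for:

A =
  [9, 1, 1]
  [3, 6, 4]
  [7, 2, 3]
λ(A) = 2

Enumerate directed cycles and compute their means (weight / length). Sample:
  cycle 0 → 0: weight = 9, length = 1, mean = 9/1 ≈ 9.000
  cycle 1 → 1: weight = 6, length = 1, mean = 6/1 ≈ 6.000
  cycle 2 → 2: weight = 3, length = 1, mean = 3/1 ≈ 3.000
  cycle 0 → 1 → 0: weight = 4, length = 2, mean = 4/2 ≈ 2.000
  cycle 0 → 2 → 0: weight = 8, length = 2, mean = 8/2 ≈ 4.000
  cycle 1 → 0 → 1: weight = 4, length = 2, mean = 4/2 ≈ 2.000
Minimum mean = 2.000, attained e.g. along the cycle 0 → 1 → 0 with weight 4 and length 2. So λ(A) = 4/2 = 2.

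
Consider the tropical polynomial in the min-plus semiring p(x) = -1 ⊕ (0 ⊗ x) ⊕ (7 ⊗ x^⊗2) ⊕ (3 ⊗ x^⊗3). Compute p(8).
p(8) = -1

A tropical monomial a ⊗ x^⊗i evaluates to a + i · x. Evaluating each term at x = 8:
  Term 0 contributes -1 + 0 · 8 = -1
  Term 1 contributes 0 + 1 · 8 = 8
  Term 2 contributes 7 + 2 · 8 = 23
  Term 3 contributes 3 + 3 · 8 = 27
p(8) = ⊕ of these = min[-1, 8, 23, 27] = -1.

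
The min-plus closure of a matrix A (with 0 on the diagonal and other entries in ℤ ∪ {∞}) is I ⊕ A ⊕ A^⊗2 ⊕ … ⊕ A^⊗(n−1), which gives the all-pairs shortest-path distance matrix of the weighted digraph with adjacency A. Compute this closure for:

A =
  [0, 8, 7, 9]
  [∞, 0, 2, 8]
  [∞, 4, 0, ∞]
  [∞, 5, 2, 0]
Closure =
  [0, 8, 7, 9]
  [∞, 0, 2, 8]
  [∞, 4, 0, 12]
  [∞, 5, 2, 0]

This is the Floyd-Warshall all-pairs shortest-path computation. For each intermediate vertex k = 0, 1, …, 3, update dist[i][j] ← min(dist[i][j], dist[i][k] + dist[k][j]). The final matrix gives, for each (i, j), the minimum total weight of any directed path from i to j (possibly empty when i = j).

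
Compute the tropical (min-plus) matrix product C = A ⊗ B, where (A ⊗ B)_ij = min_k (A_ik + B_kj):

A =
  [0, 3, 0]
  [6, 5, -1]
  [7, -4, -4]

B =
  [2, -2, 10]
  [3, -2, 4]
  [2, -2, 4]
A ⊗ B =
  [2, -2, 4]
  [1, -3, 3]
  [-2, -6, 0]

Apply the min-plus product entry-by-entry:
  C[0][0] = min over k of (A[0][0] + B[0][0] = 0 + 2 = 2, A[0][1] + B[1][0] = 3 + 3 = 6, A[0][2] + B[2][0] = 0 + 2 = 2) = 2 (attained at k = 0)
  C[0][1] = min over k of (A[0][0] + B[0][1] = 0 + -2 = -2, A[0][1] + B[1][1] = 3 + -2 = 1, A[0][2] + B[2][1] = 0 + -2 = -2) = -2 (attained at k = 0)
  C[0][2] = min over k of (A[0][0] + B[0][2] = 0 + 10 = 10, A[0][1] + B[1][2] = 3 + 4 = 7, A[0][2] + B[2][2] = 0 + 4 = 4) = 4 (attained at k = 2)
  C[1][0] = min over k of (A[1][0] + B[0][0] = 6 + 2 = 8, A[1][1] + B[1][0] = 5 + 3 = 8, A[1][2] + B[2][0] = -1 + 2 = 1) = 1 (attained at k = 2)
  C[1][1] = min over k of (A[1][0] + B[0][1] = 6 + -2 = 4, A[1][1] + B[1][1] = 5 + -2 = 3, A[1][2] + B[2][1] = -1 + -2 = -3) = -3 (attained at k = 2)
  C[1][2] = min over k of (A[1][0] + B[0][2] = 6 + 10 = 16, A[1][1] + B[1][2] = 5 + 4 = 9, A[1][2] + B[2][2] = -1 + 4 = 3) = 3 (attained at k = 2)
  C[2][0] = min over k of (A[2][0] + B[0][0] = 7 + 2 = 9, A[2][1] + B[1][0] = -4 + 3 = -1, A[2][2] + B[2][0] = -4 + 2 = -2) = -2 (attained at k = 2)
  C[2][1] = min over k of (A[2][0] + B[0][1] = 7 + -2 = 5, A[2][1] + B[1][1] = -4 + -2 = -6, A[2][2] + B[2][1] = -4 + -2 = -6) = -6 (attained at k = 1)
  C[2][2] = min over k of (A[2][0] + B[0][2] = 7 + 10 = 17, A[2][1] + B[1][2] = -4 + 4 = 0, A[2][2] + B[2][2] = -4 + 4 = 0) = 0 (attained at k = 1)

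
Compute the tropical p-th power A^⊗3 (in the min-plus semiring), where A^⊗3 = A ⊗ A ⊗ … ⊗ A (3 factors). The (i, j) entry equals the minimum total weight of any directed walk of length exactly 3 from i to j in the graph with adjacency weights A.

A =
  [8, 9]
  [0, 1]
A^⊗3 =
  [10, 11]
  [2, 3]

Each entry (A^⊗3)_ij equals the minimum over all length-3 walks i = v_0 → v_1 → … → v_3 = j of Σ_t A[v_t][v_{t+1}]. For example, for (i, j) = (0, 1) we minimise over 4 possible intermediate vertex sequences; the minimum is 11, attained along the walk 0 → 1 → 1 → 1.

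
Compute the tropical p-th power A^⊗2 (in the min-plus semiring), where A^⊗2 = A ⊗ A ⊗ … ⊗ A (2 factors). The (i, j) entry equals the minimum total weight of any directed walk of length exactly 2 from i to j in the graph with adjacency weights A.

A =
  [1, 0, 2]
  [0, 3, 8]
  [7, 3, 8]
A^⊗2 =
  [0, 1, 3]
  [1, 0, 2]
  [3, 6, 9]

Each entry (A^⊗2)_ij equals the minimum over all length-2 walks i = v_0 → v_1 → … → v_2 = j of Σ_t A[v_t][v_{t+1}]. For example, for (i, j) = (0, 2) we minimise over 3 possible intermediate vertex sequences; the minimum is 3, attained along the walk 0 → 0 → 2.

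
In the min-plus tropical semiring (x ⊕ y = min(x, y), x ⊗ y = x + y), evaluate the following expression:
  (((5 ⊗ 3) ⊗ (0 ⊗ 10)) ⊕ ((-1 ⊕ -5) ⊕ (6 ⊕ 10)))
(((5 ⊗ 3) ⊗ (0 ⊗ 10)) ⊕ ((-1 ⊕ -5) ⊕ (6 ⊕ 10))) = -5

Expand innermost to outermost. Recall ⊕ takes the minimum of its arguments and ⊗ takes their sum. Working out the expression (((5 ⊗ 3) ⊗ (0 ⊗ 10)) ⊕ ((-1 ⊕ -5) ⊕ (6 ⊕ 10))) gives -5.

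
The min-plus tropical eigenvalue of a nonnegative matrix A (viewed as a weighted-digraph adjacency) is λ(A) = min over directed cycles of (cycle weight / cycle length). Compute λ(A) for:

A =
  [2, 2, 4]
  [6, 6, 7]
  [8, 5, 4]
λ(A) = 2

Enumerate directed cycles and compute their means (weight / length). Sample:
  cycle 0 → 0: weight = 2, length = 1, mean = 2/1 ≈ 2.000
  cycle 1 → 1: weight = 6, length = 1, mean = 6/1 ≈ 6.000
  cycle 2 → 2: weight = 4, length = 1, mean = 4/1 ≈ 4.000
  cycle 0 → 1 → 0: weight = 8, length = 2, mean = 8/2 ≈ 4.000
  cycle 0 → 2 → 0: weight = 12, length = 2, mean = 12/2 ≈ 6.000
  cycle 1 → 0 → 1: weight = 8, length = 2, mean = 8/2 ≈ 4.000
Minimum mean = 2.000, attained e.g. along the cycle 0 → 0 with weight 2 and length 1. So λ(A) = 2/1 = 2.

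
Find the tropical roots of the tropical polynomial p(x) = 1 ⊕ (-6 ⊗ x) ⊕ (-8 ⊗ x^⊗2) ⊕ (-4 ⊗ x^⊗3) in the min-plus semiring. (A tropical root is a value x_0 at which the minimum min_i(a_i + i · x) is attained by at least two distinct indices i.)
Roots: {-4, 2, 7}

Each tropical root is a break point of the lower envelope of the lines y = a_i + i · x (there are 4 lines, with slopes 0, 1, ..., 3). Only the lines that attain the minimum somewhere contribute to roots; other lines are dominated. Here the surviving (envelope) indices are i = 3, i = 2, i = 1, i = 0.
Intersections between consecutive envelope lines give the roots: for adjacent envelope indices i < j the intersection is x = (a_i − a_j) / (j − i). Reading off the sorted break points: {-4, 2, 7}.
Verification: at each break x_0, at least two indices attain the minimum of min_i(a_i + i · x_0).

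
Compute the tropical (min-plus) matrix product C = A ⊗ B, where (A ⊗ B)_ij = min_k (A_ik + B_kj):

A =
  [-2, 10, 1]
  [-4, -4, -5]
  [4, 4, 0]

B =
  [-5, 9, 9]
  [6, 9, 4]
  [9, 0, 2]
A ⊗ B =
  [-7, 1, 3]
  [-9, -5, -3]
  [-1, 0, 2]

Apply the min-plus product entry-by-entry:
  C[0][0] = min over k of (A[0][0] + B[0][0] = -2 + -5 = -7, A[0][1] + B[1][0] = 10 + 6 = 16, A[0][2] + B[2][0] = 1 + 9 = 10) = -7 (attained at k = 0)
  C[0][1] = min over k of (A[0][0] + B[0][1] = -2 + 9 = 7, A[0][1] + B[1][1] = 10 + 9 = 19, A[0][2] + B[2][1] = 1 + 0 = 1) = 1 (attained at k = 2)
  C[0][2] = min over k of (A[0][0] + B[0][2] = -2 + 9 = 7, A[0][1] + B[1][2] = 10 + 4 = 14, A[0][2] + B[2][2] = 1 + 2 = 3) = 3 (attained at k = 2)
  C[1][0] = min over k of (A[1][0] + B[0][0] = -4 + -5 = -9, A[1][1] + B[1][0] = -4 + 6 = 2, A[1][2] + B[2][0] = -5 + 9 = 4) = -9 (attained at k = 0)
  C[1][1] = min over k of (A[1][0] + B[0][1] = -4 + 9 = 5, A[1][1] + B[1][1] = -4 + 9 = 5, A[1][2] + B[2][1] = -5 + 0 = -5) = -5 (attained at k = 2)
  C[1][2] = min over k of (A[1][0] + B[0][2] = -4 + 9 = 5, A[1][1] + B[1][2] = -4 + 4 = 0, A[1][2] + B[2][2] = -5 + 2 = -3) = -3 (attained at k = 2)
  C[2][0] = min over k of (A[2][0] + B[0][0] = 4 + -5 = -1, A[2][1] + B[1][0] = 4 + 6 = 10, A[2][2] + B[2][0] = 0 + 9 = 9) = -1 (attained at k = 0)
  C[2][1] = min over k of (A[2][0] + B[0][1] = 4 + 9 = 13, A[2][1] + B[1][1] = 4 + 9 = 13, A[2][2] + B[2][1] = 0 + 0 = 0) = 0 (attained at k = 2)
  C[2][2] = min over k of (A[2][0] + B[0][2] = 4 + 9 = 13, A[2][1] + B[1][2] = 4 + 4 = 8, A[2][2] + B[2][2] = 0 + 2 = 2) = 2 (attained at k = 2)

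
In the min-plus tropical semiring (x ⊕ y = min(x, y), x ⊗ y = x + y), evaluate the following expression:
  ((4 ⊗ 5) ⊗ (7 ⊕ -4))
((4 ⊗ 5) ⊗ (7 ⊕ -4)) = 5

Expand innermost to outermost. Recall ⊕ takes the minimum of its arguments and ⊗ takes their sum. Working out the expression ((4 ⊗ 5) ⊗ (7 ⊕ -4)) gives 5.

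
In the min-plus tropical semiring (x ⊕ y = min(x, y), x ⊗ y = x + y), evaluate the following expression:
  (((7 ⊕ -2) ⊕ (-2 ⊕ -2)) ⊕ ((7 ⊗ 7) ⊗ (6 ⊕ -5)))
(((7 ⊕ -2) ⊕ (-2 ⊕ -2)) ⊕ ((7 ⊗ 7) ⊗ (6 ⊕ -5))) = -2

Expand innermost to outermost. Recall ⊕ takes the minimum of its arguments and ⊗ takes their sum. Working out the expression (((7 ⊕ -2) ⊕ (-2 ⊕ -2)) ⊕ ((7 ⊗ 7) ⊗ (6 ⊕ -5))) gives -2.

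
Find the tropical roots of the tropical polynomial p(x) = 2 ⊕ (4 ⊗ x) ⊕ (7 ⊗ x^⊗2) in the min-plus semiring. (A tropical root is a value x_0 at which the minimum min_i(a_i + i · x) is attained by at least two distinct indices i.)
Roots: {-3, -2}

Each tropical root is a break point of the lower envelope of the lines y = a_i + i · x (there are 3 lines, with slopes 0, 1, ..., 2). Only the lines that attain the minimum somewhere contribute to roots; other lines are dominated. Here the surviving (envelope) indices are i = 2, i = 1, i = 0.
Intersections between consecutive envelope lines give the roots: for adjacent envelope indices i < j the intersection is x = (a_i − a_j) / (j − i). Reading off the sorted break points: {-3, -2}.
Verification: at each break x_0, at least two indices attain the minimum of min_i(a_i + i · x_0).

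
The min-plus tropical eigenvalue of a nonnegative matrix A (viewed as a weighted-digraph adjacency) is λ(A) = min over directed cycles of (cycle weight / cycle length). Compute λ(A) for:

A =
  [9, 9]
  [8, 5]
λ(A) = 5

Enumerate directed cycles and compute their means (weight / length). Sample:
  cycle 0 → 0: weight = 9, length = 1, mean = 9/1 ≈ 9.000
  cycle 1 → 1: weight = 5, length = 1, mean = 5/1 ≈ 5.000
  cycle 0 → 1 → 0: weight = 17, length = 2, mean = 17/2 ≈ 8.500
  cycle 1 → 0 → 1: weight = 17, length = 2, mean = 17/2 ≈ 8.500
Minimum mean = 5.000, attained e.g. along the cycle 1 → 1 with weight 5 and length 1. So λ(A) = 5/1 = 5.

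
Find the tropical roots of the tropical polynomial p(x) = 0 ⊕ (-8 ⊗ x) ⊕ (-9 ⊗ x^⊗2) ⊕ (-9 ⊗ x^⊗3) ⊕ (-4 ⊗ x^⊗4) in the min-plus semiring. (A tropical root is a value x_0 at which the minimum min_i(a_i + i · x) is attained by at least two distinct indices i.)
Roots: {-5, 0, 1, 8}

Each tropical root is a break point of the lower envelope of the lines y = a_i + i · x (there are 5 lines, with slopes 0, 1, ..., 4). Only the lines that attain the minimum somewhere contribute to roots; other lines are dominated. Here the surviving (envelope) indices are i = 4, i = 3, i = 2, i = 1, i = 0.
Intersections between consecutive envelope lines give the roots: for adjacent envelope indices i < j the intersection is x = (a_i − a_j) / (j − i). Reading off the sorted break points: {-5, 0, 1, 8}.
Verification: at each break x_0, at least two indices attain the minimum of min_i(a_i + i · x_0).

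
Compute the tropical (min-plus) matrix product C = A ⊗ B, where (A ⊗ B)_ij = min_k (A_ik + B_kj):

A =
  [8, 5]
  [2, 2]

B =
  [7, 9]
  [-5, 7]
A ⊗ B =
  [0, 12]
  [-3, 9]

Apply the min-plus product entry-by-entry:
  C[0][0] = min over k of (A[0][0] + B[0][0] = 8 + 7 = 15, A[0][1] + B[1][0] = 5 + -5 = 0) = 0 (attained at k = 1)
  C[0][1] = min over k of (A[0][0] + B[0][1] = 8 + 9 = 17, A[0][1] + B[1][1] = 5 + 7 = 12) = 12 (attained at k = 1)
  C[1][0] = min over k of (A[1][0] + B[0][0] = 2 + 7 = 9, A[1][1] + B[1][0] = 2 + -5 = -3) = -3 (attained at k = 1)
  C[1][1] = min over k of (A[1][0] + B[0][1] = 2 + 9 = 11, A[1][1] + B[1][1] = 2 + 7 = 9) = 9 (attained at k = 1)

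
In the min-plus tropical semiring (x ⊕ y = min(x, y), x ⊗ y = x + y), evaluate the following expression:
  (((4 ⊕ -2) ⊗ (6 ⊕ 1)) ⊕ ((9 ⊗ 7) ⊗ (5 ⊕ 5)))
(((4 ⊕ -2) ⊗ (6 ⊕ 1)) ⊕ ((9 ⊗ 7) ⊗ (5 ⊕ 5))) = -1

Expand innermost to outermost. Recall ⊕ takes the minimum of its arguments and ⊗ takes their sum. Working out the expression (((4 ⊕ -2) ⊗ (6 ⊕ 1)) ⊕ ((9 ⊗ 7) ⊗ (5 ⊕ 5))) gives -1.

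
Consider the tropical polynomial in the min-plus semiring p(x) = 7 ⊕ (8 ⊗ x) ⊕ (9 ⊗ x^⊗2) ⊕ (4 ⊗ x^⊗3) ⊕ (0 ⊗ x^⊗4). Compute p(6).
p(6) = 7

A tropical monomial a ⊗ x^⊗i evaluates to a + i · x. Evaluating each term at x = 6:
  Term 0 contributes 7 + 0 · 6 = 7
  Term 1 contributes 8 + 1 · 6 = 14
  Term 2 contributes 9 + 2 · 6 = 21
  Term 3 contributes 4 + 3 · 6 = 22
  Term 4 contributes 0 + 4 · 6 = 24
p(6) = ⊕ of these = min[7, 14, 21, 22, 24] = 7.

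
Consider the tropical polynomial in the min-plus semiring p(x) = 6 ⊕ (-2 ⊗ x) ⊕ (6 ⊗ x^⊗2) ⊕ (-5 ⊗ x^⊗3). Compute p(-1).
p(-1) = -8

A tropical monomial a ⊗ x^⊗i evaluates to a + i · x. Evaluating each term at x = -1:
  Term 0 contributes 6 + 0 · -1 = 6
  Term 1 contributes -2 + 1 · -1 = -3
  Term 2 contributes 6 + 2 · -1 = 4
  Term 3 contributes -5 + 3 · -1 = -8
p(-1) = ⊕ of these = min[6, -3, 4, -8] = -8.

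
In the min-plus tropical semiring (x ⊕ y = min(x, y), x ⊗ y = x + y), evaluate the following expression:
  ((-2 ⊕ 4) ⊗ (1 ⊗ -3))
((-2 ⊕ 4) ⊗ (1 ⊗ -3)) = -4

Expand innermost to outermost. Recall ⊕ takes the minimum of its arguments and ⊗ takes their sum. Working out the expression ((-2 ⊕ 4) ⊗ (1 ⊗ -3)) gives -4.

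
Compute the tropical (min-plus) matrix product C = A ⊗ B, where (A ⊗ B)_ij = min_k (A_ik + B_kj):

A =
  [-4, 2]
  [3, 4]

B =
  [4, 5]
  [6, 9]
A ⊗ B =
  [0, 1]
  [7, 8]

Apply the min-plus product entry-by-entry:
  C[0][0] = min over k of (A[0][0] + B[0][0] = -4 + 4 = 0, A[0][1] + B[1][0] = 2 + 6 = 8) = 0 (attained at k = 0)
  C[0][1] = min over k of (A[0][0] + B[0][1] = -4 + 5 = 1, A[0][1] + B[1][1] = 2 + 9 = 11) = 1 (attained at k = 0)
  C[1][0] = min over k of (A[1][0] + B[0][0] = 3 + 4 = 7, A[1][1] + B[1][0] = 4 + 6 = 10) = 7 (attained at k = 0)
  C[1][1] = min over k of (A[1][0] + B[0][1] = 3 + 5 = 8, A[1][1] + B[1][1] = 4 + 9 = 13) = 8 (attained at k = 0)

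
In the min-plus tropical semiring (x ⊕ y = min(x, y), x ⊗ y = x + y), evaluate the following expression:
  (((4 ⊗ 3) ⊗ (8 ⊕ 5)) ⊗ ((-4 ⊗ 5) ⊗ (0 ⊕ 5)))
(((4 ⊗ 3) ⊗ (8 ⊕ 5)) ⊗ ((-4 ⊗ 5) ⊗ (0 ⊕ 5))) = 13

Expand innermost to outermost. Recall ⊕ takes the minimum of its arguments and ⊗ takes their sum. Working out the expression (((4 ⊗ 3) ⊗ (8 ⊕ 5)) ⊗ ((-4 ⊗ 5) ⊗ (0 ⊕ 5))) gives 13.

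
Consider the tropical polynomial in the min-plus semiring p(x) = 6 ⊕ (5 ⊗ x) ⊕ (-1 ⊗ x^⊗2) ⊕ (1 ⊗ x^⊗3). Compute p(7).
p(7) = 6

A tropical monomial a ⊗ x^⊗i evaluates to a + i · x. Evaluating each term at x = 7:
  Term 0 contributes 6 + 0 · 7 = 6
  Term 1 contributes 5 + 1 · 7 = 12
  Term 2 contributes -1 + 2 · 7 = 13
  Term 3 contributes 1 + 3 · 7 = 22
p(7) = ⊕ of these = min[6, 12, 13, 22] = 6.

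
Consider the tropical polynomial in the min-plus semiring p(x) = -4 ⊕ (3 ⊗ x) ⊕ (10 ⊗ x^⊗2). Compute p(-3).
p(-3) = -4

A tropical monomial a ⊗ x^⊗i evaluates to a + i · x. Evaluating each term at x = -3:
  Term 0 contributes -4 + 0 · -3 = -4
  Term 1 contributes 3 + 1 · -3 = 0
  Term 2 contributes 10 + 2 · -3 = 4
p(-3) = ⊕ of these = min[-4, 0, 4] = -4.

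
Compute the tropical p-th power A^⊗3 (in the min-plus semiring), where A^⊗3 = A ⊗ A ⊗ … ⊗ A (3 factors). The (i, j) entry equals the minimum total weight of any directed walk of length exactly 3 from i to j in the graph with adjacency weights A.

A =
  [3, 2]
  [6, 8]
A^⊗3 =
  [9, 8]
  [12, 11]

Each entry (A^⊗3)_ij equals the minimum over all length-3 walks i = v_0 → v_1 → … → v_3 = j of Σ_t A[v_t][v_{t+1}]. For example, for (i, j) = (0, 1) we minimise over 4 possible intermediate vertex sequences; the minimum is 8, attained along the walk 0 → 0 → 0 → 1.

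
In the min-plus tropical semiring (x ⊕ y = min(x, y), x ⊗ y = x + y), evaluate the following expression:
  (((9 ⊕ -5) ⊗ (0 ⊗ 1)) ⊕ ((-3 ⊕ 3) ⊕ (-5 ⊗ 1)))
(((9 ⊕ -5) ⊗ (0 ⊗ 1)) ⊕ ((-3 ⊕ 3) ⊕ (-5 ⊗ 1))) = -4

Expand innermost to outermost. Recall ⊕ takes the minimum of its arguments and ⊗ takes their sum. Working out the expression (((9 ⊕ -5) ⊗ (0 ⊗ 1)) ⊕ ((-3 ⊕ 3) ⊕ (-5 ⊗ 1))) gives -4.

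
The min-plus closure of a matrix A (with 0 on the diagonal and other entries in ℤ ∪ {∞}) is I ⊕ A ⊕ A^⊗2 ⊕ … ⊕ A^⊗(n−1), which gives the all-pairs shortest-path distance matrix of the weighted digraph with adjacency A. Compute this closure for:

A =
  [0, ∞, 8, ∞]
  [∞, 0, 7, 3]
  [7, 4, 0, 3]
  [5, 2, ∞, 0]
Closure =
  [0, 12, 8, 11]
  [8, 0, 7, 3]
  [7, 4, 0, 3]
  [5, 2, 9, 0]

This is the Floyd-Warshall all-pairs shortest-path computation. For each intermediate vertex k = 0, 1, …, 3, update dist[i][j] ← min(dist[i][j], dist[i][k] + dist[k][j]). The final matrix gives, for each (i, j), the minimum total weight of any directed path from i to j (possibly empty when i = j).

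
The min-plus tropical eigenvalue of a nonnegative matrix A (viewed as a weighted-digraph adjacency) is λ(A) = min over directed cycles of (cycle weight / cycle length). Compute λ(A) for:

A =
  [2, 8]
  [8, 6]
λ(A) = 2

Enumerate directed cycles and compute their means (weight / length). Sample:
  cycle 0 → 0: weight = 2, length = 1, mean = 2/1 ≈ 2.000
  cycle 1 → 1: weight = 6, length = 1, mean = 6/1 ≈ 6.000
  cycle 0 → 1 → 0: weight = 16, length = 2, mean = 16/2 ≈ 8.000
  cycle 1 → 0 → 1: weight = 16, length = 2, mean = 16/2 ≈ 8.000
Minimum mean = 2.000, attained e.g. along the cycle 0 → 0 with weight 2 and length 1. So λ(A) = 2/1 = 2.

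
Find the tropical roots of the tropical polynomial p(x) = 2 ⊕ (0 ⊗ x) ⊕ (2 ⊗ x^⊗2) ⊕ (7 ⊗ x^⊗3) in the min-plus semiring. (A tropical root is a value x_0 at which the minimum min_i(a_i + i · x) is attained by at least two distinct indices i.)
Roots: {-5, -2, 2}

Each tropical root is a break point of the lower envelope of the lines y = a_i + i · x (there are 4 lines, with slopes 0, 1, ..., 3). Only the lines that attain the minimum somewhere contribute to roots; other lines are dominated. Here the surviving (envelope) indices are i = 3, i = 2, i = 1, i = 0.
Intersections between consecutive envelope lines give the roots: for adjacent envelope indices i < j the intersection is x = (a_i − a_j) / (j − i). Reading off the sorted break points: {-5, -2, 2}.
Verification: at each break x_0, at least two indices attain the minimum of min_i(a_i + i · x_0).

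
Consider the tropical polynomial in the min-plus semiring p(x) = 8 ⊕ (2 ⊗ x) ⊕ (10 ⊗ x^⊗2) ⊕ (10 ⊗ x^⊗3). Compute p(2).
p(2) = 4

A tropical monomial a ⊗ x^⊗i evaluates to a + i · x. Evaluating each term at x = 2:
  Term 0 contributes 8 + 0 · 2 = 8
  Term 1 contributes 2 + 1 · 2 = 4
  Term 2 contributes 10 + 2 · 2 = 14
  Term 3 contributes 10 + 3 · 2 = 16
p(2) = ⊕ of these = min[8, 4, 14, 16] = 4.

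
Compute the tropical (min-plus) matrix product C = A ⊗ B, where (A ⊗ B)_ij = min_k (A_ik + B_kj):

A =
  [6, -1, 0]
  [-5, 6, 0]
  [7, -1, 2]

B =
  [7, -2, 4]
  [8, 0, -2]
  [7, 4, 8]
A ⊗ B =
  [7, -1, -3]
  [2, -7, -1]
  [7, -1, -3]

Apply the min-plus product entry-by-entry:
  C[0][0] = min over k of (A[0][0] + B[0][0] = 6 + 7 = 13, A[0][1] + B[1][0] = -1 + 8 = 7, A[0][2] + B[2][0] = 0 + 7 = 7) = 7 (attained at k = 1)
  C[0][1] = min over k of (A[0][0] + B[0][1] = 6 + -2 = 4, A[0][1] + B[1][1] = -1 + 0 = -1, A[0][2] + B[2][1] = 0 + 4 = 4) = -1 (attained at k = 1)
  C[0][2] = min over k of (A[0][0] + B[0][2] = 6 + 4 = 10, A[0][1] + B[1][2] = -1 + -2 = -3, A[0][2] + B[2][2] = 0 + 8 = 8) = -3 (attained at k = 1)
  C[1][0] = min over k of (A[1][0] + B[0][0] = -5 + 7 = 2, A[1][1] + B[1][0] = 6 + 8 = 14, A[1][2] + B[2][0] = 0 + 7 = 7) = 2 (attained at k = 0)
  C[1][1] = min over k of (A[1][0] + B[0][1] = -5 + -2 = -7, A[1][1] + B[1][1] = 6 + 0 = 6, A[1][2] + B[2][1] = 0 + 4 = 4) = -7 (attained at k = 0)
  C[1][2] = min over k of (A[1][0] + B[0][2] = -5 + 4 = -1, A[1][1] + B[1][2] = 6 + -2 = 4, A[1][2] + B[2][2] = 0 + 8 = 8) = -1 (attained at k = 0)
  C[2][0] = min over k of (A[2][0] + B[0][0] = 7 + 7 = 14, A[2][1] + B[1][0] = -1 + 8 = 7, A[2][2] + B[2][0] = 2 + 7 = 9) = 7 (attained at k = 1)
  C[2][1] = min over k of (A[2][0] + B[0][1] = 7 + -2 = 5, A[2][1] + B[1][1] = -1 + 0 = -1, A[2][2] + B[2][1] = 2 + 4 = 6) = -1 (attained at k = 1)
  C[2][2] = min over k of (A[2][0] + B[0][2] = 7 + 4 = 11, A[2][1] + B[1][2] = -1 + -2 = -3, A[2][2] + B[2][2] = 2 + 8 = 10) = -3 (attained at k = 1)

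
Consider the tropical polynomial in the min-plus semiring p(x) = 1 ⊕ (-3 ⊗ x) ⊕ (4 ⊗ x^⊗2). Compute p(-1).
p(-1) = -4

A tropical monomial a ⊗ x^⊗i evaluates to a + i · x. Evaluating each term at x = -1:
  Term 0 contributes 1 + 0 · -1 = 1
  Term 1 contributes -3 + 1 · -1 = -4
  Term 2 contributes 4 + 2 · -1 = 2
p(-1) = ⊕ of these = min[1, -4, 2] = -4.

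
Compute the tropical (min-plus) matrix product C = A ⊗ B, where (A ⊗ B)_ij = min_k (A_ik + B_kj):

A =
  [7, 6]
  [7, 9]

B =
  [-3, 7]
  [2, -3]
A ⊗ B =
  [4, 3]
  [4, 6]

Apply the min-plus product entry-by-entry:
  C[0][0] = min over k of (A[0][0] + B[0][0] = 7 + -3 = 4, A[0][1] + B[1][0] = 6 + 2 = 8) = 4 (attained at k = 0)
  C[0][1] = min over k of (A[0][0] + B[0][1] = 7 + 7 = 14, A[0][1] + B[1][1] = 6 + -3 = 3) = 3 (attained at k = 1)
  C[1][0] = min over k of (A[1][0] + B[0][0] = 7 + -3 = 4, A[1][1] + B[1][0] = 9 + 2 = 11) = 4 (attained at k = 0)
  C[1][1] = min over k of (A[1][0] + B[0][1] = 7 + 7 = 14, A[1][1] + B[1][1] = 9 + -3 = 6) = 6 (attained at k = 1)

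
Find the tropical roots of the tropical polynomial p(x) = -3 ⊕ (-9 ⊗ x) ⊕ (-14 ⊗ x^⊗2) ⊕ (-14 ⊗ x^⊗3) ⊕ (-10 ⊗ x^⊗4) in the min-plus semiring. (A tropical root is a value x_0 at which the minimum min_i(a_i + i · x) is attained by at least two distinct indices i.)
Roots: {-4, 0, 5, 6}

Each tropical root is a break point of the lower envelope of the lines y = a_i + i · x (there are 5 lines, with slopes 0, 1, ..., 4). Only the lines that attain the minimum somewhere contribute to roots; other lines are dominated. Here the surviving (envelope) indices are i = 4, i = 3, i = 2, i = 1, i = 0.
Intersections between consecutive envelope lines give the roots: for adjacent envelope indices i < j the intersection is x = (a_i − a_j) / (j − i). Reading off the sorted break points: {-4, 0, 5, 6}.
Verification: at each break x_0, at least two indices attain the minimum of min_i(a_i + i · x_0).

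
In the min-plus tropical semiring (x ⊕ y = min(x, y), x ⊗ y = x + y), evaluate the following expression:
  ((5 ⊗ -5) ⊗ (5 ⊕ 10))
((5 ⊗ -5) ⊗ (5 ⊕ 10)) = 5

Expand innermost to outermost. Recall ⊕ takes the minimum of its arguments and ⊗ takes their sum. Working out the expression ((5 ⊗ -5) ⊗ (5 ⊕ 10)) gives 5.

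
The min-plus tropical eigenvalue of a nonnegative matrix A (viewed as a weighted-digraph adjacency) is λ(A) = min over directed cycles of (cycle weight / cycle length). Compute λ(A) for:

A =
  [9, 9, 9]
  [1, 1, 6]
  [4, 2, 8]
λ(A) = 1

Enumerate directed cycles and compute their means (weight / length). Sample:
  cycle 0 → 0: weight = 9, length = 1, mean = 9/1 ≈ 9.000
  cycle 1 → 1: weight = 1, length = 1, mean = 1/1 ≈ 1.000
  cycle 2 → 2: weight = 8, length = 1, mean = 8/1 ≈ 8.000
  cycle 0 → 1 → 0: weight = 10, length = 2, mean = 10/2 ≈ 5.000
  cycle 0 → 2 → 0: weight = 13, length = 2, mean = 13/2 ≈ 6.500
  cycle 1 → 0 → 1: weight = 10, length = 2, mean = 10/2 ≈ 5.000
Minimum mean = 1.000, attained e.g. along the cycle 1 → 1 with weight 1 and length 1. So λ(A) = 1/1 = 1.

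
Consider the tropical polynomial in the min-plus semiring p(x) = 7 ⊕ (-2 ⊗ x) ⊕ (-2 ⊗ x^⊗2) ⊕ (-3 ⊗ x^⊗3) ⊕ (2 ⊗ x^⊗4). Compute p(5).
p(5) = 3

A tropical monomial a ⊗ x^⊗i evaluates to a + i · x. Evaluating each term at x = 5:
  Term 0 contributes 7 + 0 · 5 = 7
  Term 1 contributes -2 + 1 · 5 = 3
  Term 2 contributes -2 + 2 · 5 = 8
  Term 3 contributes -3 + 3 · 5 = 12
  Term 4 contributes 2 + 4 · 5 = 22
p(5) = ⊕ of these = min[7, 3, 8, 12, 22] = 3.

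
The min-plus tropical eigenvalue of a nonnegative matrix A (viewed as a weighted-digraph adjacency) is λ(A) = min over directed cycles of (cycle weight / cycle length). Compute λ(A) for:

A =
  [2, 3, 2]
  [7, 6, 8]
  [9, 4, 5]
λ(A) = 2

Enumerate directed cycles and compute their means (weight / length). Sample:
  cycle 0 → 0: weight = 2, length = 1, mean = 2/1 ≈ 2.000
  cycle 1 → 1: weight = 6, length = 1, mean = 6/1 ≈ 6.000
  cycle 2 → 2: weight = 5, length = 1, mean = 5/1 ≈ 5.000
  cycle 0 → 1 → 0: weight = 10, length = 2, mean = 10/2 ≈ 5.000
  cycle 0 → 2 → 0: weight = 11, length = 2, mean = 11/2 ≈ 5.500
  cycle 1 → 0 → 1: weight = 10, length = 2, mean = 10/2 ≈ 5.000
Minimum mean = 2.000, attained e.g. along the cycle 0 → 0 with weight 2 and length 1. So λ(A) = 2/1 = 2.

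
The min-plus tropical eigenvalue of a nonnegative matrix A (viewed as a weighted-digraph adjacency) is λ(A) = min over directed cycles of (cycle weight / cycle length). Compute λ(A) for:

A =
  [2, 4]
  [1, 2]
λ(A) = 2

Enumerate directed cycles and compute their means (weight / length). Sample:
  cycle 0 → 0: weight = 2, length = 1, mean = 2/1 ≈ 2.000
  cycle 1 → 1: weight = 2, length = 1, mean = 2/1 ≈ 2.000
  cycle 0 → 1 → 0: weight = 5, length = 2, mean = 5/2 ≈ 2.500
  cycle 1 → 0 → 1: weight = 5, length = 2, mean = 5/2 ≈ 2.500
Minimum mean = 2.000, attained e.g. along the cycle 0 → 0 with weight 2 and length 1. So λ(A) = 2/1 = 2.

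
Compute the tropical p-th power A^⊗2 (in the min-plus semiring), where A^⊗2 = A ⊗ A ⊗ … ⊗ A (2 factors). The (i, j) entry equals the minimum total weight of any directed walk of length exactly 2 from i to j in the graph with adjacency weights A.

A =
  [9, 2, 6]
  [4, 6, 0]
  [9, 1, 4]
A^⊗2 =
  [6, 7, 2]
  [9, 1, 4]
  [5, 5, 1]

Each entry (A^⊗2)_ij equals the minimum over all length-2 walks i = v_0 → v_1 → … → v_2 = j of Σ_t A[v_t][v_{t+1}]. For example, for (i, j) = (0, 2) we minimise over 3 possible intermediate vertex sequences; the minimum is 2, attained along the walk 0 → 1 → 2.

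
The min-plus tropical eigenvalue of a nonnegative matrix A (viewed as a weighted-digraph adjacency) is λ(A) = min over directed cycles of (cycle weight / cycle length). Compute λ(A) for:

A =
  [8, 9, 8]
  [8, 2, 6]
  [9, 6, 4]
λ(A) = 2

Enumerate directed cycles and compute their means (weight / length). Sample:
  cycle 0 → 0: weight = 8, length = 1, mean = 8/1 ≈ 8.000
  cycle 1 → 1: weight = 2, length = 1, mean = 2/1 ≈ 2.000
  cycle 2 → 2: weight = 4, length = 1, mean = 4/1 ≈ 4.000
  cycle 0 → 1 → 0: weight = 17, length = 2, mean = 17/2 ≈ 8.500
  cycle 0 → 2 → 0: weight = 17, length = 2, mean = 17/2 ≈ 8.500
  cycle 1 → 0 → 1: weight = 17, length = 2, mean = 17/2 ≈ 8.500
Minimum mean = 2.000, attained e.g. along the cycle 1 → 1 with weight 2 and length 1. So λ(A) = 2/1 = 2.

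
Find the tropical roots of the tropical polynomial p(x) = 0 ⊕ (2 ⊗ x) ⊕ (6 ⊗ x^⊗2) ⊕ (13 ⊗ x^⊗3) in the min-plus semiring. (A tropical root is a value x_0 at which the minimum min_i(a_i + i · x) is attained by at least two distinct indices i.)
Roots: {-7, -4, -2}

Each tropical root is a break point of the lower envelope of the lines y = a_i + i · x (there are 4 lines, with slopes 0, 1, ..., 3). Only the lines that attain the minimum somewhere contribute to roots; other lines are dominated. Here the surviving (envelope) indices are i = 3, i = 2, i = 1, i = 0.
Intersections between consecutive envelope lines give the roots: for adjacent envelope indices i < j the intersection is x = (a_i − a_j) / (j − i). Reading off the sorted break points: {-7, -4, -2}.
Verification: at each break x_0, at least two indices attain the minimum of min_i(a_i + i · x_0).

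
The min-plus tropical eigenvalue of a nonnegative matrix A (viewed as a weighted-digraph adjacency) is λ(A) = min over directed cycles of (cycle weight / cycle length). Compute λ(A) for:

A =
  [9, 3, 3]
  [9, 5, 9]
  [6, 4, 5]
λ(A) = 9/2

Enumerate directed cycles and compute their means (weight / length). Sample:
  cycle 0 → 0: weight = 9, length = 1, mean = 9/1 ≈ 9.000
  cycle 1 → 1: weight = 5, length = 1, mean = 5/1 ≈ 5.000
  cycle 2 → 2: weight = 5, length = 1, mean = 5/1 ≈ 5.000
  cycle 0 → 1 → 0: weight = 12, length = 2, mean = 12/2 ≈ 6.000
  cycle 0 → 2 → 0: weight = 9, length = 2, mean = 9/2 ≈ 4.500
  cycle 1 → 0 → 1: weight = 12, length = 2, mean = 12/2 ≈ 6.000
Minimum mean = 4.500, attained e.g. along the cycle 0 → 2 → 0 with weight 9 and length 2. So λ(A) = 9/2 = 9/2.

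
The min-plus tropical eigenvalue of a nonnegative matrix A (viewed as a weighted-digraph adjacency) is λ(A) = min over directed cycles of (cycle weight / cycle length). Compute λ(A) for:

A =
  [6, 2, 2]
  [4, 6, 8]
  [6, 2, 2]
λ(A) = 2

Enumerate directed cycles and compute their means (weight / length). Sample:
  cycle 0 → 0: weight = 6, length = 1, mean = 6/1 ≈ 6.000
  cycle 1 → 1: weight = 6, length = 1, mean = 6/1 ≈ 6.000
  cycle 2 → 2: weight = 2, length = 1, mean = 2/1 ≈ 2.000
  cycle 0 → 1 → 0: weight = 6, length = 2, mean = 6/2 ≈ 3.000
  cycle 0 → 2 → 0: weight = 8, length = 2, mean = 8/2 ≈ 4.000
  cycle 1 → 0 → 1: weight = 6, length = 2, mean = 6/2 ≈ 3.000
Minimum mean = 2.000, attained e.g. along the cycle 2 → 2 with weight 2 and length 1. So λ(A) = 2/1 = 2.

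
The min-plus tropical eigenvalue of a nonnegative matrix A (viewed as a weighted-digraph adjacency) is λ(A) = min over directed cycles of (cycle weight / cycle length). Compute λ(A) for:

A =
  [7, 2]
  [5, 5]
λ(A) = 7/2

Enumerate directed cycles and compute their means (weight / length). Sample:
  cycle 0 → 0: weight = 7, length = 1, mean = 7/1 ≈ 7.000
  cycle 1 → 1: weight = 5, length = 1, mean = 5/1 ≈ 5.000
  cycle 0 → 1 → 0: weight = 7, length = 2, mean = 7/2 ≈ 3.500
  cycle 1 → 0 → 1: weight = 7, length = 2, mean = 7/2 ≈ 3.500
Minimum mean = 3.500, attained e.g. along the cycle 0 → 1 → 0 with weight 7 and length 2. So λ(A) = 7/2 = 7/2.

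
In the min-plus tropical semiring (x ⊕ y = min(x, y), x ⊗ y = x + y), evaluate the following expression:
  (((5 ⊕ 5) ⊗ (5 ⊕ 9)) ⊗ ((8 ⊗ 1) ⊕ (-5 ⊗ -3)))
(((5 ⊕ 5) ⊗ (5 ⊕ 9)) ⊗ ((8 ⊗ 1) ⊕ (-5 ⊗ -3))) = 2

Expand innermost to outermost. Recall ⊕ takes the minimum of its arguments and ⊗ takes their sum. Working out the expression (((5 ⊕ 5) ⊗ (5 ⊕ 9)) ⊗ ((8 ⊗ 1) ⊕ (-5 ⊗ -3))) gives 2.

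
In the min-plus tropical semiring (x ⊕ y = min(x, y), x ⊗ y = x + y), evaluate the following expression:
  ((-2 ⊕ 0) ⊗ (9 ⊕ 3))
((-2 ⊕ 0) ⊗ (9 ⊕ 3)) = 1

Expand innermost to outermost. Recall ⊕ takes the minimum of its arguments and ⊗ takes their sum. Working out the expression ((-2 ⊕ 0) ⊗ (9 ⊕ 3)) gives 1.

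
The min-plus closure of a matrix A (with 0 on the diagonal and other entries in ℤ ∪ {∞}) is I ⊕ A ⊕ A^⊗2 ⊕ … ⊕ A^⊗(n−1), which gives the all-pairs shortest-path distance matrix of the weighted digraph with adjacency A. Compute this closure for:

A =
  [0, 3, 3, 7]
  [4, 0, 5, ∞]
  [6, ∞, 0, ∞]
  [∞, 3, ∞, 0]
Closure =
  [0, 3, 3, 7]
  [4, 0, 5, 11]
  [6, 9, 0, 13]
  [7, 3, 8, 0]

This is the Floyd-Warshall all-pairs shortest-path computation. For each intermediate vertex k = 0, 1, …, 3, update dist[i][j] ← min(dist[i][j], dist[i][k] + dist[k][j]). The final matrix gives, for each (i, j), the minimum total weight of any directed path from i to j (possibly empty when i = j).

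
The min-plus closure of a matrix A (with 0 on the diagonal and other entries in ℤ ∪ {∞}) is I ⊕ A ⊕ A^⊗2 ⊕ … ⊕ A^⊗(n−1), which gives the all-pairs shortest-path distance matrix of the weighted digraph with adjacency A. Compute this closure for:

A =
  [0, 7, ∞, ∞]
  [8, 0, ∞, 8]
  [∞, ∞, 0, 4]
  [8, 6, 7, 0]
Closure =
  [0, 7, 22, 15]
  [8, 0, 15, 8]
  [12, 10, 0, 4]
  [8, 6, 7, 0]

This is the Floyd-Warshall all-pairs shortest-path computation. For each intermediate vertex k = 0, 1, …, 3, update dist[i][j] ← min(dist[i][j], dist[i][k] + dist[k][j]). The final matrix gives, for each (i, j), the minimum total weight of any directed path from i to j (possibly empty when i = j).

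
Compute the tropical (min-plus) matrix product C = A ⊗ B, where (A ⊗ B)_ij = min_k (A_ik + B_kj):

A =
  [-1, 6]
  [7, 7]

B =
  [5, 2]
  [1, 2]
A ⊗ B =
  [4, 1]
  [8, 9]

Apply the min-plus product entry-by-entry:
  C[0][0] = min over k of (A[0][0] + B[0][0] = -1 + 5 = 4, A[0][1] + B[1][0] = 6 + 1 = 7) = 4 (attained at k = 0)
  C[0][1] = min over k of (A[0][0] + B[0][1] = -1 + 2 = 1, A[0][1] + B[1][1] = 6 + 2 = 8) = 1 (attained at k = 0)
  C[1][0] = min over k of (A[1][0] + B[0][0] = 7 + 5 = 12, A[1][1] + B[1][0] = 7 + 1 = 8) = 8 (attained at k = 1)
  C[1][1] = min over k of (A[1][0] + B[0][1] = 7 + 2 = 9, A[1][1] + B[1][1] = 7 + 2 = 9) = 9 (attained at k = 0)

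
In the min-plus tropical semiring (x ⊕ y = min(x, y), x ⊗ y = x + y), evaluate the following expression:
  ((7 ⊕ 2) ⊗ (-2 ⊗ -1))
((7 ⊕ 2) ⊗ (-2 ⊗ -1)) = -1

Expand innermost to outermost. Recall ⊕ takes the minimum of its arguments and ⊗ takes their sum. Working out the expression ((7 ⊕ 2) ⊗ (-2 ⊗ -1)) gives -1.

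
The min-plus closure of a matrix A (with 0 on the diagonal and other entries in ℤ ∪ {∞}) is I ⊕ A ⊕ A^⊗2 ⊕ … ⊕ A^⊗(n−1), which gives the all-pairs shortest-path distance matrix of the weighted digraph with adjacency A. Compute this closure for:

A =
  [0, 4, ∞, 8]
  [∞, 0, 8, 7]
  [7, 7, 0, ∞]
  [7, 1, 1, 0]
Closure =
  [0, 4, 9, 8]
  [14, 0, 8, 7]
  [7, 7, 0, 14]
  [7, 1, 1, 0]

This is the Floyd-Warshall all-pairs shortest-path computation. For each intermediate vertex k = 0, 1, …, 3, update dist[i][j] ← min(dist[i][j], dist[i][k] + dist[k][j]). The final matrix gives, for each (i, j), the minimum total weight of any directed path from i to j (possibly empty when i = j).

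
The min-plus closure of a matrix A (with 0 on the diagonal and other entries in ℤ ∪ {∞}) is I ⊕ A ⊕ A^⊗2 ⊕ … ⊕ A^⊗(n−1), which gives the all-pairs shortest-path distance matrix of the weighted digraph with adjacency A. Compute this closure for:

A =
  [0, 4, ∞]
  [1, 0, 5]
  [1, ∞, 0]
Closure =
  [0, 4, 9]
  [1, 0, 5]
  [1, 5, 0]

This is the Floyd-Warshall all-pairs shortest-path computation. For each intermediate vertex k = 0, 1, …, 2, update dist[i][j] ← min(dist[i][j], dist[i][k] + dist[k][j]). The final matrix gives, for each (i, j), the minimum total weight of any directed path from i to j (possibly empty when i = j).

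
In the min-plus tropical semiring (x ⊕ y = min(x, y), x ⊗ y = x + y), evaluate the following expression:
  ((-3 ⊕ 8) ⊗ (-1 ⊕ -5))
((-3 ⊕ 8) ⊗ (-1 ⊕ -5)) = -8

Expand innermost to outermost. Recall ⊕ takes the minimum of its arguments and ⊗ takes their sum. Working out the expression ((-3 ⊕ 8) ⊗ (-1 ⊕ -5)) gives -8.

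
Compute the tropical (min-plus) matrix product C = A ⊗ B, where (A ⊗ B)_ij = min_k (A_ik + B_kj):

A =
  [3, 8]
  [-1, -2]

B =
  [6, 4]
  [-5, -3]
A ⊗ B =
  [3, 5]
  [-7, -5]

Apply the min-plus product entry-by-entry:
  C[0][0] = min over k of (A[0][0] + B[0][0] = 3 + 6 = 9, A[0][1] + B[1][0] = 8 + -5 = 3) = 3 (attained at k = 1)
  C[0][1] = min over k of (A[0][0] + B[0][1] = 3 + 4 = 7, A[0][1] + B[1][1] = 8 + -3 = 5) = 5 (attained at k = 1)
  C[1][0] = min over k of (A[1][0] + B[0][0] = -1 + 6 = 5, A[1][1] + B[1][0] = -2 + -5 = -7) = -7 (attained at k = 1)
  C[1][1] = min over k of (A[1][0] + B[0][1] = -1 + 4 = 3, A[1][1] + B[1][1] = -2 + -3 = -5) = -5 (attained at k = 1)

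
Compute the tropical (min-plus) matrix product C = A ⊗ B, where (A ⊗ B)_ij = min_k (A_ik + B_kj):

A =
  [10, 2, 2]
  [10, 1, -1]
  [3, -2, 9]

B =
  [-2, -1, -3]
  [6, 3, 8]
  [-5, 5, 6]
A ⊗ B =
  [-3, 5, 7]
  [-6, 4, 5]
  [1, 1, 0]

Apply the min-plus product entry-by-entry:
  C[0][0] = min over k of (A[0][0] + B[0][0] = 10 + -2 = 8, A[0][1] + B[1][0] = 2 + 6 = 8, A[0][2] + B[2][0] = 2 + -5 = -3) = -3 (attained at k = 2)
  C[0][1] = min over k of (A[0][0] + B[0][1] = 10 + -1 = 9, A[0][1] + B[1][1] = 2 + 3 = 5, A[0][2] + B[2][1] = 2 + 5 = 7) = 5 (attained at k = 1)
  C[0][2] = min over k of (A[0][0] + B[0][2] = 10 + -3 = 7, A[0][1] + B[1][2] = 2 + 8 = 10, A[0][2] + B[2][2] = 2 + 6 = 8) = 7 (attained at k = 0)
  C[1][0] = min over k of (A[1][0] + B[0][0] = 10 + -2 = 8, A[1][1] + B[1][0] = 1 + 6 = 7, A[1][2] + B[2][0] = -1 + -5 = -6) = -6 (attained at k = 2)
  C[1][1] = min over k of (A[1][0] + B[0][1] = 10 + -1 = 9, A[1][1] + B[1][1] = 1 + 3 = 4, A[1][2] + B[2][1] = -1 + 5 = 4) = 4 (attained at k = 1)
  C[1][2] = min over k of (A[1][0] + B[0][2] = 10 + -3 = 7, A[1][1] + B[1][2] = 1 + 8 = 9, A[1][2] + B[2][2] = -1 + 6 = 5) = 5 (attained at k = 2)
  C[2][0] = min over k of (A[2][0] + B[0][0] = 3 + -2 = 1, A[2][1] + B[1][0] = -2 + 6 = 4, A[2][2] + B[2][0] = 9 + -5 = 4) = 1 (attained at k = 0)
  C[2][1] = min over k of (A[2][0] + B[0][1] = 3 + -1 = 2, A[2][1] + B[1][1] = -2 + 3 = 1, A[2][2] + B[2][1] = 9 + 5 = 14) = 1 (attained at k = 1)
  C[2][2] = min over k of (A[2][0] + B[0][2] = 3 + -3 = 0, A[2][1] + B[1][2] = -2 + 8 = 6, A[2][2] + B[2][2] = 9 + 6 = 15) = 0 (attained at k = 0)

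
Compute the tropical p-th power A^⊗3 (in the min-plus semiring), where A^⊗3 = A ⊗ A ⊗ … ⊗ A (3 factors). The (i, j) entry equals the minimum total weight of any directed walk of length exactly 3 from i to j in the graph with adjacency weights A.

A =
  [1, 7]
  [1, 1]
A^⊗3 =
  [3, 9]
  [3, 3]

Each entry (A^⊗3)_ij equals the minimum over all length-3 walks i = v_0 → v_1 → … → v_3 = j of Σ_t A[v_t][v_{t+1}]. For example, for (i, j) = (0, 1) we minimise over 4 possible intermediate vertex sequences; the minimum is 9, attained along the walk 0 → 0 → 0 → 1.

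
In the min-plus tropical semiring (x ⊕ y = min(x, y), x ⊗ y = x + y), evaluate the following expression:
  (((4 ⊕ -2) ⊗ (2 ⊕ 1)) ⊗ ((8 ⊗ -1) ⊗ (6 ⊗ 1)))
(((4 ⊕ -2) ⊗ (2 ⊕ 1)) ⊗ ((8 ⊗ -1) ⊗ (6 ⊗ 1))) = 13

Expand innermost to outermost. Recall ⊕ takes the minimum of its arguments and ⊗ takes their sum. Working out the expression (((4 ⊕ -2) ⊗ (2 ⊕ 1)) ⊗ ((8 ⊗ -1) ⊗ (6 ⊗ 1))) gives 13.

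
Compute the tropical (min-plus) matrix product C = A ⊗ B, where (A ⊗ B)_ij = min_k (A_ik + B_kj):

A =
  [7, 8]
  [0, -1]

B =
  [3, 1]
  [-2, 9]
A ⊗ B =
  [6, 8]
  [-3, 1]

Apply the min-plus product entry-by-entry:
  C[0][0] = min over k of (A[0][0] + B[0][0] = 7 + 3 = 10, A[0][1] + B[1][0] = 8 + -2 = 6) = 6 (attained at k = 1)
  C[0][1] = min over k of (A[0][0] + B[0][1] = 7 + 1 = 8, A[0][1] + B[1][1] = 8 + 9 = 17) = 8 (attained at k = 0)
  C[1][0] = min over k of (A[1][0] + B[0][0] = 0 + 3 = 3, A[1][1] + B[1][0] = -1 + -2 = -3) = -3 (attained at k = 1)
  C[1][1] = min over k of (A[1][0] + B[0][1] = 0 + 1 = 1, A[1][1] + B[1][1] = -1 + 9 = 8) = 1 (attained at k = 0)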